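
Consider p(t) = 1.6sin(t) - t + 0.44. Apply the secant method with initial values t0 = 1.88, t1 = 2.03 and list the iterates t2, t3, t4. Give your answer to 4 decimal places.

1.9326, 1.9349, 1.9350

p(1.88) = 0.084122, p(2.03) = -0.155751
t2 = 2.030000 − (-0.155751)·(2.030000 − 1.880000) / (-0.155751 − 0.084122) = 2.030000 − (-0.023363)/(-0.239873) = 1.932604
p(1.932604) = 0.003809
t3 = 1.932604 − 0.003809·(1.932604 − 2.030000) / (0.003809 − (-0.155751)) = 1.932604 − (-0.000371)/(0.159560) = 1.934929
p(1.934929) = 0.000163
t4 = 1.934929 − 0.000163·(1.934929 − 1.932604) / (0.000163 − 0.003809) = 1.934929 − (0.000000)/(-0.003646) = 1.935033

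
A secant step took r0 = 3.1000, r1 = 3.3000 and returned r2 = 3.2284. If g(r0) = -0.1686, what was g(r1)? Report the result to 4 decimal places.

The secant line through (3.1000, -0.1686) and (3.3000, g(r1)) crosses zero at r2 = 3.2284.
So (3.1000, -0.1686), (3.3000, g(r1)), (3.2284, 0) are collinear:
g(r1) = -0.1686 · (3.3000 − 3.2284) / (3.1000 − 3.2284) = -0.1686 · (0.071600)/(-0.128400) = 0.094017

0.0940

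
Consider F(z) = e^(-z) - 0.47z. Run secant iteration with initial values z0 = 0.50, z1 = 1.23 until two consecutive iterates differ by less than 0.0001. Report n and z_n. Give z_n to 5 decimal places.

F(0.50) = 0.3715307, F(1.23) = -0.2858074
z2 = 1.2300000 − (-0.2858074)·(0.7300000)/(-0.6573381) = 0.9125995;  |Δ| = 0.3174005
F(0.9125995) = -0.0274426
z3 = 0.9125995 − (-0.0274426)·(-0.3174005)/(0.2583649) = 0.8788864;  |Δ| = 0.0337131
F(0.8788864) = 0.0021685
z4 = 0.8788864 − 0.0021685·(-0.0337131)/(0.0296110) = 0.8813553;  |Δ| = 0.0024689
F(0.8813553) = -0.0000158
z5 = 0.8813553 − (-0.0000158)·(0.0024689)/(-0.0021843) = 0.8813374;  |Δ| = 0.0000179
|z5 − z4| = 0.0000179 < 0.0001

n = 5, z_n = 0.88134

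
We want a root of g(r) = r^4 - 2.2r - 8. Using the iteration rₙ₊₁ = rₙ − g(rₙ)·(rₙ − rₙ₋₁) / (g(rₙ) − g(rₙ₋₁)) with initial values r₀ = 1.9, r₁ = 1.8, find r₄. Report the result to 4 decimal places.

g(1.9) = 0.852100, g(1.8) = -1.462400
r₂ = 1.800000 − (-1.462400)·(1.800000 − 1.900000) / (-1.462400 − 0.852100) = 1.800000 − (0.146240)/(-2.314500) = 1.863184
g(1.863184) = -0.048001
r₃ = 1.863184 − (-0.048001)·(1.863184 − 1.800000) / (-0.048001 − (-1.462400)) = 1.863184 − (-0.003033)/(1.414399) = 1.865329
g(1.865329) = 0.002855
r₄ = 1.865329 − 0.002855·(1.865329 − 1.863184) / (0.002855 − (-0.048001)) = 1.865329 − (0.000006)/(0.050856) = 1.865208

1.8652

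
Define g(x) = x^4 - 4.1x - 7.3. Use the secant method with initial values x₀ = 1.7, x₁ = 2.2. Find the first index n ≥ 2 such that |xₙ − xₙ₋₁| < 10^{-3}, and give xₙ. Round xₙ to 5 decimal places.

g(1.7) = -5.9179000, g(2.2) = 7.1056000
x₂ = 2.2000000 − 7.1056000·(0.5000000)/(13.0235000) = 1.9272008;  |Δ| = 0.2727992
g(1.9272008) = -1.4069620
x₃ = 1.9272008 − (-1.4069620)·(-0.2727992)/(-8.5125620) = 1.9722893;  |Δ| = 0.0450884
g(1.9722893) = -0.2548700
x₄ = 1.9722893 − (-0.2548700)·(0.0450884)/(1.1520920) = 1.9822639;  |Δ| = 0.0099746
g(1.9822639) = 0.0126676
x₅ = 1.9822639 − 0.0126676·(0.0099746)/(0.2675376) = 1.9817916;  |Δ| = 0.0004723
|x₅ − x₄| = 0.0004723 < 10^{-3}

n = 5, xₙ = 1.98179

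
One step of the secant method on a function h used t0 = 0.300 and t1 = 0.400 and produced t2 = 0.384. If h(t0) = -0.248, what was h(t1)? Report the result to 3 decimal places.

0.047

The secant line through (0.300, -0.248) and (0.400, h(t1)) crosses zero at t2 = 0.384.
So (0.300, -0.248), (0.400, h(t1)), (0.384, 0) are collinear:
h(t1) = -0.248 · (0.400 − 0.384) / (0.300 − 0.384) = -0.248 · (0.01600)/(-0.08400) = 0.04724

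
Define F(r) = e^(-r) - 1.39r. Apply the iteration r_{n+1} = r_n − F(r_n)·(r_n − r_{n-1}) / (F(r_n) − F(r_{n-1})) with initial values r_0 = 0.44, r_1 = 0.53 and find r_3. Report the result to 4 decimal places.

F(0.44) = 0.032436, F(0.53) = -0.148095
r_2 = 0.530000 − (-0.148095)·(0.530000 − 0.440000) / (-0.148095 − 0.032436) = 0.530000 − (-0.013329)/(-0.180531) = 0.456170
F(0.456170) = -0.000371
r_3 = 0.456170 − (-0.000371)·(0.456170 − 0.530000) / (-0.000371 − (-0.148095)) = 0.456170 − (0.000027)/(0.147724) = 0.455985

0.4560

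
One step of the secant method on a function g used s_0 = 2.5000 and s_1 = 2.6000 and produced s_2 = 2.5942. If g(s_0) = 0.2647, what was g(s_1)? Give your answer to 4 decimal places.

-0.0163

The secant line through (2.5000, 0.2647) and (2.6000, g(s_1)) crosses zero at s_2 = 2.5942.
So (2.5000, 0.2647), (2.6000, g(s_1)), (2.5942, 0) are collinear:
g(s_1) = 0.2647 · (2.6000 − 2.5942) / (2.5000 − 2.5942) = 0.2647 · (0.005800)/(-0.094200) = -0.016298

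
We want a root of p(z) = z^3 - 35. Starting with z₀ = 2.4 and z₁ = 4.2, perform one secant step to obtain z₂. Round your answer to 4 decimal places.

p(2.4) = -21.176000, p(4.2) = 39.088000
z₂ = 4.200000 − 39.088000·(4.200000 − 2.400000) / (39.088000 − (-21.176000)) = 4.200000 − (70.358400)/(60.264000) = 3.032497

3.0325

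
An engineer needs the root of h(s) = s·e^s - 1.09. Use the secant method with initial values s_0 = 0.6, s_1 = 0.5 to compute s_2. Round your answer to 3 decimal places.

0.599

h(0.6) = 0.00327, h(0.5) = -0.26564
s_2 = 0.50000 − (-0.26564)·(0.50000 − 0.60000) / (-0.26564 − 0.00327) = 0.50000 − (0.02656)/(-0.26891) = 0.59878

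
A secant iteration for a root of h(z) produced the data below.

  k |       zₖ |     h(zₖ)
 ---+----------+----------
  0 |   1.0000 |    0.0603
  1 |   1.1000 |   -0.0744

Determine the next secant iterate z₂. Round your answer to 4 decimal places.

z₂ = 1.1000 − (-0.0744)·(1.1000 − 1.0000) / (-0.0744 − 0.0603)
   = 1.1000 − (-0.007440)/(-0.134700) = 1.044766

1.0448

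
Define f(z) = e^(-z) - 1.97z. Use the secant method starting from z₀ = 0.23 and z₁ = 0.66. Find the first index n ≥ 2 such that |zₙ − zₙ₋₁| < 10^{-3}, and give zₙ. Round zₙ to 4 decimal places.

n = 4, zₙ = 0.3557

f(0.23) = 0.341434, f(0.66) = -0.783349
z₂ = 0.660000 − (-0.783349)·(0.430000)/(-1.124782) = 0.360529;  |Δ| = 0.299471
f(0.360529) = -0.012934
z₃ = 0.360529 − (-0.012934)·(-0.299471)/(0.770414) = 0.355501;  |Δ| = 0.005028
f(0.355501) = 0.000485
z₄ = 0.355501 − 0.000485·(-0.005028)/(0.013419) = 0.355683;  |Δ| = 0.000182
|z₄ − z₃| = 0.000182 < 10^{-3}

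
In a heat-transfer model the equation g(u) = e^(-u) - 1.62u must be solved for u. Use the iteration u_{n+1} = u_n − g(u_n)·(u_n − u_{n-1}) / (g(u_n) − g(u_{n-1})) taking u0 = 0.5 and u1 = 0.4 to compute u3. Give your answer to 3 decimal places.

g(0.5) = -0.20347, g(0.4) = 0.02232
u2 = 0.40000 − 0.02232·(0.40000 − 0.50000) / (0.02232 − (-0.20347)) = 0.40000 − (-0.00223)/(0.22579) = 0.40989
g(0.40989) = -0.00029
u3 = 0.40989 − (-0.00029)·(0.40989 − 0.40000) / (-0.00029 − 0.02232) = 0.40989 − (0.00000)/(-0.02261) = 0.40976

0.410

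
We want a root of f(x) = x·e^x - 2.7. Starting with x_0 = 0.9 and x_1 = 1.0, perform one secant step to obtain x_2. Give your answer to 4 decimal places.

0.9964

f(0.9) = -0.486357, f(1.0) = 0.018282
x_2 = 1.000000 − 0.018282·(1.000000 − 0.900000) / (0.018282 − (-0.486357)) = 1.000000 − (0.001828)/(0.504639) = 0.996377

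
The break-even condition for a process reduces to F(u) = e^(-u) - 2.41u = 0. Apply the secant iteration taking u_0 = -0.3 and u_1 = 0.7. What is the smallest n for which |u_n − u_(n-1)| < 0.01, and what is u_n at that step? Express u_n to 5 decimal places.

F(-0.3) = 2.0728588, F(0.7) = -1.1904147
u_2 = 0.7000000 − (-1.1904147)·(1.0000000)/(-3.2632735) = 0.3352084;  |Δ| = 0.3647916
F(0.3352084) = -0.0926633
u_3 = 0.3352084 − (-0.0926633)·(-0.3647916)/(1.0977514) = 0.3044157;  |Δ| = 0.0307928
F(0.3044157) = 0.0039125
u_4 = 0.3044157 − 0.0039125·(-0.0307928)/(0.0965757) = 0.3056631;  |Δ| = 0.0012475
|u_4 − u_3| = 0.0012475 < 0.01

n = 4, u_n = 0.30566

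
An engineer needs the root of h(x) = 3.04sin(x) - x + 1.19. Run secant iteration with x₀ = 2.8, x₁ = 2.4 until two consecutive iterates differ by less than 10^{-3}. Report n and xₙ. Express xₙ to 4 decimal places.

n = 4, xₙ = 2.6432

h(2.8) = -0.591636, h(2.4) = 0.843408
x₂ = 2.400000 − 0.843408·(-0.400000)/(1.435044) = 2.635089;  |Δ| = 0.235089
h(2.635089) = 0.029684
x₃ = 2.635089 − 0.029684·(0.235089)/(-0.813724) = 2.643665;  |Δ| = 0.008576
h(2.643665) = -0.001743
x₄ = 2.643665 − (-0.001743)·(0.008576)/(-0.031427) = 2.643189;  |Δ| = 0.000476
|x₄ − x₃| = 0.000476 < 10^{-3}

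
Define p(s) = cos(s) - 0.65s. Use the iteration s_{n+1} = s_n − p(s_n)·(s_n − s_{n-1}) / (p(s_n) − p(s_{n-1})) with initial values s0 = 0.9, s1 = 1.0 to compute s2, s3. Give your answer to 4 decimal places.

0.9250, 0.9254

p(0.9) = 0.036610, p(1.0) = -0.109698
s2 = 1.000000 − (-0.109698)·(1.000000 − 0.900000) / (-0.109698 − 0.036610) = 1.000000 − (-0.010970)/(-0.146308) = 0.925023
p(0.925023) = 0.000552
s3 = 0.925023 − 0.000552·(0.925023 − 1.000000) / (0.000552 − (-0.109698)) = 0.925023 − (-0.000041)/(0.110250) = 0.925398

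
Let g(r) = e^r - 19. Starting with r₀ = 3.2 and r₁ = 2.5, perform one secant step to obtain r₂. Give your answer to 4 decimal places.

g(3.2) = 5.532530, g(2.5) = -6.817506
r₂ = 2.500000 − (-6.817506)·(2.500000 − 3.200000) / (-6.817506 − 5.532530) = 2.500000 − (4.772254)/(-12.350036) = 2.886416

2.8864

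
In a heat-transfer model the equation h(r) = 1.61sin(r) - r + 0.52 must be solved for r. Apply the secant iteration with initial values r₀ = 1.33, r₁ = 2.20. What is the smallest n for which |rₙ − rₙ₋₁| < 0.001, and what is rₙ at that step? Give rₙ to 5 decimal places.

h(1.33) = 0.7535489, h(2.20) = -0.3783208
r₂ = 2.2000000 − (-0.3783208)·(0.8700000)/(-1.1318697) = 1.9092076;  |Δ| = 0.2907924
h(1.9092076) = 0.1294785
r₃ = 1.9092076 − 0.1294785·(-0.2907924)/(0.5077993) = 1.9833538;  |Δ| = 0.0741461
h(1.9833538) = 0.0115647
r₄ = 1.9833538 − 0.0115647·(0.0741461)/(-0.1179138) = 1.9906258;  |Δ| = 0.0072721
h(1.9906258) = -0.0004407
r₅ = 1.9906258 − (-0.0004407)·(0.0072721)/(-0.0120054) = 1.9903589;  |Δ| = 0.0002670
|r₅ − r₄| = 0.0002670 < 0.001

n = 5, rₙ = 1.99036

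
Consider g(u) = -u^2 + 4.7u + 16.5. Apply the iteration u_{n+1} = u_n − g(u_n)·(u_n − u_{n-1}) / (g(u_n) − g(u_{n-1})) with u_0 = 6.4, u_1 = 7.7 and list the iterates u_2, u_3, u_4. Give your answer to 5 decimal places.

g(6.4) = 5.6200000, g(7.7) = -6.6000000
u_2 = 7.7000000 − (-6.6000000)·(7.7000000 − 6.4000000) / (-6.6000000 − 5.6200000) = 7.7000000 − (-8.5800000)/(-12.2200000) = 6.9978723
g(6.9978723) = 0.4197827
u_3 = 6.9978723 − 0.4197827·(6.9978723 − 7.7000000) / (0.4197827 − (-6.6000000)) = 6.9978723 − (-0.2947410)/(7.0197827) = 7.0398595
g(7.0398595) = 0.0277175
u_4 = 7.0398595 − 0.0277175·(7.0398595 − 6.9978723) / (0.0277175 − 0.4197827) = 7.0398595 − (0.0011638)/(-0.3920653) = 7.0428279

6.99787, 7.03986, 7.04283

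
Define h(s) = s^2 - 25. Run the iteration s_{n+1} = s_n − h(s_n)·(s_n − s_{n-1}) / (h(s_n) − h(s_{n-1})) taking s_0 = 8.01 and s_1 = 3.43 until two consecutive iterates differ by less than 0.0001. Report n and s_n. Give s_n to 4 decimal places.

n = 6, s_n = 5.0000

h(8.01) = 39.160100, h(3.43) = -13.235100
s_2 = 3.430000 − (-13.235100)·(-4.580000)/(-52.395200) = 4.586914;  |Δ| = 1.156914
h(4.586914) = -3.960217
s_3 = 4.586914 − (-3.960217)·(1.156914)/(9.274883) = 5.080897;  |Δ| = 0.493983
h(5.080897) = 0.815515
s_4 = 5.080897 − 0.815515·(0.493983)/(4.775731) = 4.996543;  |Δ| = 0.084354
h(4.996543) = -0.034554
s_5 = 4.996543 − (-0.034554)·(-0.084354)/(-0.850068) = 4.999972;  |Δ| = 0.003429
h(4.999972) = -0.000277
s_6 = 4.999972 − (-0.000277)·(0.003429)/(0.034276) = 5.000000;  |Δ| = 0.000028
|s_6 − s_5| = 0.000028 < 0.0001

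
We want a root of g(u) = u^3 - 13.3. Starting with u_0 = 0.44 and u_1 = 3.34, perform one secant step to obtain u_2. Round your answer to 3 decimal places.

1.471

g(0.44) = -13.21482, g(3.34) = 23.95970
u_2 = 3.34000 − 23.95970·(3.34000 − 0.44000) / (23.95970 − (-13.21482)) = 3.34000 − (69.48314)/(37.17452) = 1.47089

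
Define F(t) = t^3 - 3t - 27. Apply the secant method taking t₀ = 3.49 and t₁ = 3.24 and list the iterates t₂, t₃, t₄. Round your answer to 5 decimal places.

3.32739, 3.33226, 3.33211

F(3.49) = 5.0385490, F(3.24) = -2.7077760
t₂ = 3.2400000 − (-2.7077760)·(3.2400000 − 3.4900000) / (-2.7077760 − 5.0385490) = 3.2400000 − (0.6769440)/(-7.7463250) = 3.3273891
F(3.3273891) = -0.1429197
t₃ = 3.3273891 − (-0.1429197)·(3.3273891 − 3.2400000) / (-0.1429197 − (-2.7077760)) = 3.3273891 − (-0.0124896)/(2.5648563) = 3.3322586
F(3.3322586) = 0.0044475
t₄ = 3.3322586 − 0.0044475·(3.3322586 − 3.3273891) / (0.0044475 − (-0.1429197)) = 3.3322586 − (0.0000217)/(0.1473672) = 3.3321116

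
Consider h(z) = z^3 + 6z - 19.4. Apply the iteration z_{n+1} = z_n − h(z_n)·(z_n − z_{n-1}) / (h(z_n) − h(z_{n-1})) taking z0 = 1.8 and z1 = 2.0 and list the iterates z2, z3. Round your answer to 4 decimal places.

h(1.8) = -2.768000, h(2.0) = 0.600000
z2 = 2.000000 − 0.600000·(2.000000 − 1.800000) / (0.600000 − (-2.768000)) = 2.000000 − (0.120000)/(3.368000) = 1.964371
h(1.964371) = -0.033759
z3 = 1.964371 − (-0.033759)·(1.964371 − 2.000000) / (-0.033759 − 0.600000) = 1.964371 − (0.001203)/(-0.633759) = 1.966268

1.9644, 1.9663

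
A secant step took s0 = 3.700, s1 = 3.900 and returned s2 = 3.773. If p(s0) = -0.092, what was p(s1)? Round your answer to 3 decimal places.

0.160

The secant line through (3.700, -0.092) and (3.900, p(s1)) crosses zero at s2 = 3.773.
So (3.700, -0.092), (3.900, p(s1)), (3.773, 0) are collinear:
p(s1) = -0.092 · (3.900 − 3.773) / (3.700 − 3.773) = -0.092 · (0.12700)/(-0.07300) = 0.16005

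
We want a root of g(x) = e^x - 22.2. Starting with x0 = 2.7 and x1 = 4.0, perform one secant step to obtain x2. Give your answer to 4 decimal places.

g(2.7) = -7.320268, g(4.0) = 32.398150
x2 = 4.000000 − 32.398150·(4.000000 − 2.700000) / (32.398150 − (-7.320268)) = 4.000000 − (42.117595)/(39.718418) = 2.939595

2.9396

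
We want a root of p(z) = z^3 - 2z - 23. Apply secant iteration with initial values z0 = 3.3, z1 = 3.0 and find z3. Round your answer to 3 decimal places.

3.078

p(3.3) = 6.33700, p(3.0) = -2.00000
z2 = 3.00000 − (-2.00000)·(3.00000 − 3.30000) / (-2.00000 − 6.33700) = 3.00000 − (0.60000)/(-8.33700) = 3.07197
p(3.07197) = -0.15380
z3 = 3.07197 − (-0.15380)·(3.07197 − 3.00000) / (-0.15380 − (-2.00000)) = 3.07197 − (-0.01107)/(1.84620) = 3.07796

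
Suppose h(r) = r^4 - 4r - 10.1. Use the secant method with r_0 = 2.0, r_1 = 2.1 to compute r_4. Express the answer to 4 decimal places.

h(2.0) = -2.100000, h(2.1) = 0.948100
r_2 = 2.100000 − 0.948100·(2.100000 − 2.000000) / (0.948100 − (-2.100000)) = 2.100000 − (0.094810)/(3.048100) = 2.068895
h(2.068895) = -0.054373
r_3 = 2.068895 − (-0.054373)·(2.068895 − 2.100000) / (-0.054373 − 0.948100) = 2.068895 − (0.001691)/(-1.002473) = 2.070582
h(2.070582) = -0.001288
r_4 = 2.070582 − (-0.001288)·(2.070582 − 2.068895) / (-0.001288 − (-0.054373)) = 2.070582 − (-0.000002)/(0.053085) = 2.070623

2.0706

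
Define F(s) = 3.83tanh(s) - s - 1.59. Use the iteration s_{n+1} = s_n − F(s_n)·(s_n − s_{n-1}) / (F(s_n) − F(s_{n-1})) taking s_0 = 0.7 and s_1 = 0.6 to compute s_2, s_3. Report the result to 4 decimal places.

0.6843, 0.6831

F(0.7) = 0.024729, F(0.6) = -0.133100
s_2 = 0.600000 − (-0.133100)·(0.600000 − 0.700000) / (-0.133100 − 0.024729) = 0.600000 − (0.013310)/(-0.157829) = 0.684332
F(0.684332) = 0.001946
s_3 = 0.684332 − 0.001946·(0.684332 − 0.600000) / (0.001946 − (-0.133100)) = 0.684332 − (0.000164)/(0.135046) = 0.683117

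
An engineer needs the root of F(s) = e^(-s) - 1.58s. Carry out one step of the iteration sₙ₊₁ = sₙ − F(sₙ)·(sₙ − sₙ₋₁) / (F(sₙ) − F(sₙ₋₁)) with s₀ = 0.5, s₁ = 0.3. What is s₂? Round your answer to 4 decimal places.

0.4185

F(0.5) = -0.183469, F(0.3) = 0.266818
s₂ = 0.300000 − 0.266818·(0.300000 − 0.500000) / (0.266818 − (-0.183469)) = 0.300000 − (-0.053364)/(0.450288) = 0.418510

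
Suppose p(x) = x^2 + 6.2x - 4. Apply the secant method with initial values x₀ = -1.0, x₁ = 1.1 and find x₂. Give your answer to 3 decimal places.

p(-1.0) = -9.20000, p(1.1) = 4.03000
x₂ = 1.10000 − 4.03000·(1.10000 − (-1.00000)) / (4.03000 − (-9.20000)) = 1.10000 − (8.46300)/(13.23000) = 0.46032

0.460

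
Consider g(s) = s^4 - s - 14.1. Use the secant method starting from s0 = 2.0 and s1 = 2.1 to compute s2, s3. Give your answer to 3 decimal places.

2.003, 2.003

g(2.0) = -0.10000, g(2.1) = 3.24810
s2 = 2.10000 − 3.24810·(2.10000 − 2.00000) / (3.24810 − (-0.10000)) = 2.10000 − (0.32481)/(3.34810) = 2.00299
g(2.00299) = -0.00720
s3 = 2.00299 − (-0.00720)·(2.00299 − 2.10000) / (-0.00720 − 3.24810) = 2.00299 − (0.00070)/(-3.25530) = 2.00320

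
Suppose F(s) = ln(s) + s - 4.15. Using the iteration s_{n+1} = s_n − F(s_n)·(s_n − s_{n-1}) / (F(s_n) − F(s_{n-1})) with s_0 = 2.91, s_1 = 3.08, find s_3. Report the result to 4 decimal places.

3.0386

F(2.91) = -0.171847, F(3.08) = 0.054930
s_2 = 3.080000 − 0.054930·(3.080000 − 2.910000) / (0.054930 − (-0.171847)) = 3.080000 − (0.009338)/(0.226777) = 3.038823
F(3.038823) = 0.000293
s_3 = 3.038823 − 0.000293·(3.038823 − 3.080000) / (0.000293 − 0.054930) = 3.038823 − (-0.000012)/(-0.054637) = 3.038602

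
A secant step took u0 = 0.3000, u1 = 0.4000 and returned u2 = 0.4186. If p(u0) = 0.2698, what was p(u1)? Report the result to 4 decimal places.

The secant line through (0.3000, 0.2698) and (0.4000, p(u1)) crosses zero at u2 = 0.4186.
So (0.3000, 0.2698), (0.4000, p(u1)), (0.4186, 0) are collinear:
p(u1) = 0.2698 · (0.4000 − 0.4186) / (0.3000 − 0.4186) = 0.2698 · (-0.018600)/(-0.118600) = 0.042313

0.0423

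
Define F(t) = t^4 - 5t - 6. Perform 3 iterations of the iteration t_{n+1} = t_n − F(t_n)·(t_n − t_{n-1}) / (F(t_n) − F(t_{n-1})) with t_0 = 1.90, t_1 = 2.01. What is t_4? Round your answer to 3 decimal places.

F(1.90) = -2.46790, F(2.01) = 0.27241
t_2 = 2.01000 − 0.27241·(2.01000 − 1.90000) / (0.27241 − (-2.46790)) = 2.01000 − (0.02996)/(2.74031) = 1.99907
F(1.99907) = -0.02522
t_3 = 1.99907 − (-0.02522)·(1.99907 − 2.01000) / (-0.02522 − 0.27241) = 1.99907 − (0.00028)/(-0.29763) = 1.99999
F(1.99999) = -0.00022
t_4 = 1.99999 − (-0.00022)·(1.99999 − 1.99907) / (-0.00022 − (-0.02522)) = 1.99999 − (0.00000)/(0.02500) = 2.00000

2.000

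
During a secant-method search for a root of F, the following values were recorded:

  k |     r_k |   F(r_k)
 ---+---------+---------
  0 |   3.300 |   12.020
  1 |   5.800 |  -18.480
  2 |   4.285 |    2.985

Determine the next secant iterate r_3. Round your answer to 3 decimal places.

4.496

r_3 = 4.285 − 2.985·(4.285 − 5.800) / (2.985 − (-18.480))
   = 4.285 − (-4.52227)/(21.46500) = 4.49568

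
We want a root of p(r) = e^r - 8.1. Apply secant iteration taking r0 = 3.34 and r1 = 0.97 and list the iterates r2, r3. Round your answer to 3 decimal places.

1.476, 2.561

p(3.34) = 20.11913, p(0.97) = -5.46206
r2 = 0.97000 − (-5.46206)·(0.97000 − 3.34000) / (-5.46206 − 20.11913) = 0.97000 − (12.94507)/(-25.58118) = 1.47604
p(1.47604) = -3.72442
r3 = 1.47604 − (-3.72442)·(1.47604 − 0.97000) / (-3.72442 − (-5.46206)) = 1.47604 − (-1.88470)/(1.73763) = 2.56068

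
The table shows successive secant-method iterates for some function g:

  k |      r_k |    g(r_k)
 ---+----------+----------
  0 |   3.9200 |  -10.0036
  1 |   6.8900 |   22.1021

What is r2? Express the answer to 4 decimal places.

r2 = 6.8900 − 22.1021·(6.8900 − 3.9200) / (22.1021 − (-10.0036))
   = 6.8900 − (65.643237)/(32.105700) = 4.845402

4.8454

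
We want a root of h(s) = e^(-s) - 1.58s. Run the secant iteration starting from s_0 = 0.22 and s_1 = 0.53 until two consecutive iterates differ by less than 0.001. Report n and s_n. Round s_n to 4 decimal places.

n = 4, s_n = 0.4171

h(0.22) = 0.454919, h(0.53) = -0.248795
s_2 = 0.530000 − (-0.248795)·(0.310000)/(-0.703714) = 0.420401;  |Δ| = 0.109599
h(0.420401) = -0.007450
s_3 = 0.420401 − (-0.007450)·(-0.109599)/(0.241345) = 0.417018;  |Δ| = 0.003383
h(0.417018) = 0.000121
s_4 = 0.417018 − 0.000121·(-0.003383)/(0.007571) = 0.417072;  |Δ| = 0.000054
|s_4 − s_3| = 0.000054 < 0.001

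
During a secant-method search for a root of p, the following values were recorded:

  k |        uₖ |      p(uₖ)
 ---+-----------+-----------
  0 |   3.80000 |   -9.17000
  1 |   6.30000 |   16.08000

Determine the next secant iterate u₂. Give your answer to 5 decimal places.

4.70792

u₂ = 6.30000 − 16.08000·(6.30000 − 3.80000) / (16.08000 − (-9.17000))
   = 6.30000 − (40.2000000)/(25.2500000) = 4.7079208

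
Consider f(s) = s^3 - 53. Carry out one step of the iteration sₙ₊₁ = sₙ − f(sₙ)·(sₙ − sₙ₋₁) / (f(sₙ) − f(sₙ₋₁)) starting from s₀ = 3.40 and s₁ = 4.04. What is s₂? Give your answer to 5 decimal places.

3.72909

f(3.40) = -13.6960000, f(4.04) = 12.9392640
s₂ = 4.0400000 − 12.9392640·(4.0400000 − 3.4000000) / (12.9392640 − (-13.6960000)) = 4.0400000 − (8.2811290)/(26.6352640) = 3.7290915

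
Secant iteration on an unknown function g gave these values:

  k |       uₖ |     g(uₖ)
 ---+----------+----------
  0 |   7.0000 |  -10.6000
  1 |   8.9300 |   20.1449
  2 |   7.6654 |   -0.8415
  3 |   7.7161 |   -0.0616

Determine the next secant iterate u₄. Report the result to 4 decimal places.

u₄ = 7.7161 − (-0.0616)·(7.7161 − 7.6654) / (-0.0616 − (-0.8415))
   = 7.7161 − (-0.003123)/(0.779900) = 7.720105

7.7201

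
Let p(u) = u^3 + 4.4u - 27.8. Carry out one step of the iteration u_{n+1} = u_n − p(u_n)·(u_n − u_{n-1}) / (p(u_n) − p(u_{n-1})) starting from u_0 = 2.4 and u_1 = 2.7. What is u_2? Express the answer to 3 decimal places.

p(2.4) = -3.41600, p(2.7) = 3.76300
u_2 = 2.70000 − 3.76300·(2.70000 − 2.40000) / (3.76300 − (-3.41600)) = 2.70000 − (1.12890)/(7.17900) = 2.54275

2.543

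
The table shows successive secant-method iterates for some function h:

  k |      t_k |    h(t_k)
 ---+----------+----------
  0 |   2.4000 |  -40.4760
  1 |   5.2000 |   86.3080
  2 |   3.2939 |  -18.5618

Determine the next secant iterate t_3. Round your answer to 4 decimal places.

t_3 = 3.2939 − (-18.5618)·(3.2939 − 5.2000) / (-18.5618 − 86.3080)
   = 3.2939 − (35.380647)/(-104.869800) = 3.631277

3.6313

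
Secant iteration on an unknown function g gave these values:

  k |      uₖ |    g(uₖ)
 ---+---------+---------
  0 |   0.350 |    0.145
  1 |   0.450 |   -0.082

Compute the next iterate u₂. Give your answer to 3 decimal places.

u₂ = 0.450 − (-0.082)·(0.450 − 0.350) / (-0.082 − 0.145)
   = 0.450 − (-0.00820)/(-0.22700) = 0.41388

0.414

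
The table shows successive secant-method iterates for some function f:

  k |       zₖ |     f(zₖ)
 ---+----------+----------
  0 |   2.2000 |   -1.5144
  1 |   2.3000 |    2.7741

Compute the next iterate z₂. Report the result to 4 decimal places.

2.2353

z₂ = 2.3000 − 2.7741·(2.3000 − 2.2000) / (2.7741 − (-1.5144))
   = 2.3000 − (0.277410)/(4.288500) = 2.235313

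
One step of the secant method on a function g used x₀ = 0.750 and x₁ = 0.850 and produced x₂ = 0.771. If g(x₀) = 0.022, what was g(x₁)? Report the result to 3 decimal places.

-0.083

The secant line through (0.750, 0.022) and (0.850, g(x₁)) crosses zero at x₂ = 0.771.
So (0.750, 0.022), (0.850, g(x₁)), (0.771, 0) are collinear:
g(x₁) = 0.022 · (0.850 − 0.771) / (0.750 − 0.771) = 0.022 · (0.07900)/(-0.02100) = -0.08276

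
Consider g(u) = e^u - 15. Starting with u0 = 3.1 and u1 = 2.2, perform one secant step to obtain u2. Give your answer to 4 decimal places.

g(3.1) = 7.197951, g(2.2) = -5.974987
u2 = 2.200000 − (-5.974987)·(2.200000 − 3.100000) / (-5.974987 − 7.197951) = 2.200000 − (5.377488)/(-13.172938) = 2.608222

2.6082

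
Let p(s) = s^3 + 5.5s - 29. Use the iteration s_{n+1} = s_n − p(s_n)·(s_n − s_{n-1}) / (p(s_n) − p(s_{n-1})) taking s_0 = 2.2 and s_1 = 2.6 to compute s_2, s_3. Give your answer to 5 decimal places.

p(2.2) = -6.2520000, p(2.6) = 2.8760000
s_2 = 2.6000000 − 2.8760000·(2.6000000 − 2.2000000) / (2.8760000 − (-6.2520000)) = 2.6000000 − (1.1504000)/(9.1280000) = 2.4739702
p(2.4739702) = -0.2511586
s_3 = 2.4739702 − (-0.2511586)·(2.4739702 − 2.6000000) / (-0.2511586 − 2.8760000) = 2.4739702 − (0.0316535)/(-3.1271586) = 2.4840923

2.47397, 2.48409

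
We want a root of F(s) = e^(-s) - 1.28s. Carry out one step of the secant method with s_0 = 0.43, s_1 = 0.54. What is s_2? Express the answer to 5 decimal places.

0.48280

F(0.43) = 0.1001091, F(0.54) = -0.1084517
s_2 = 0.5400000 − (-0.1084517)·(0.5400000 − 0.4300000) / (-0.1084517 − 0.1001091) = 0.5400000 − (-0.0119297)/(-0.2085608) = 0.4827999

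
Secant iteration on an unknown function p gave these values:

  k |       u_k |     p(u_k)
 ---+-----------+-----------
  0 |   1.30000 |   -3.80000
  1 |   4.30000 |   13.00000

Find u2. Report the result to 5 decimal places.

1.97857

u2 = 4.30000 − 13.00000·(4.30000 − 1.30000) / (13.00000 − (-3.80000))
   = 4.30000 − (39.0000000)/(16.8000000) = 1.9785714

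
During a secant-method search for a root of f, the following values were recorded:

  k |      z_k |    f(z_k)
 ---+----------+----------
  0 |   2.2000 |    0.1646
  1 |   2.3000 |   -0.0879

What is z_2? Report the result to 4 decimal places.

2.2652

z_2 = 2.3000 − (-0.0879)·(2.3000 − 2.2000) / (-0.0879 − 0.1646)
   = 2.3000 − (-0.008790)/(-0.252500) = 2.265188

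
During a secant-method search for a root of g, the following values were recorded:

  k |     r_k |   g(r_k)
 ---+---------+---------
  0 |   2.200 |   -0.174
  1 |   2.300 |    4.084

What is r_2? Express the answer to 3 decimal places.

r_2 = 2.300 − 4.084·(2.300 − 2.200) / (4.084 − (-0.174))
   = 2.300 − (0.40840)/(4.25800) = 2.20409

2.204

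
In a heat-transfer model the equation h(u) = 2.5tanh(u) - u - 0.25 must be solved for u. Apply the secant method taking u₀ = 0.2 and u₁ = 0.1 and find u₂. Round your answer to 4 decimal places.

h(0.2) = 0.043438, h(0.1) = -0.100830
u₂ = 0.100000 − (-0.100830)·(0.100000 − 0.200000) / (-0.100830 − 0.043438) = 0.100000 − (0.010083)/(-0.144268) = 0.169891

0.1699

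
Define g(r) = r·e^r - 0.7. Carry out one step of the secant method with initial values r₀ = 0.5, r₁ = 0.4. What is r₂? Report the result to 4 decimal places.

0.4454

g(0.5) = 0.124361, g(0.4) = -0.103270
r₂ = 0.400000 − (-0.103270)·(0.400000 − 0.500000) / (-0.103270 − 0.124361) = 0.400000 − (0.010327)/(-0.227631) = 0.445367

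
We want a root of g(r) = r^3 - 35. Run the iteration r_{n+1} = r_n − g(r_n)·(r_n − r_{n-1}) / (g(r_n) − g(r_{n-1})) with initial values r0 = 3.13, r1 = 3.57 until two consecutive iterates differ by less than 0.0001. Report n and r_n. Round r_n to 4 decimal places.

n = 5, r_n = 3.2711

g(3.13) = -4.335703, g(3.57) = 10.499293
r2 = 3.570000 − 10.499293·(0.440000)/(14.834996) = 3.258595;  |Δ| = 0.311405
g(3.258595) = -0.398794
r3 = 3.258595 − (-0.398794)·(-0.311405)/(-10.898087) = 3.269990;  |Δ| = 0.011395
g(3.269990) = -0.034524
r4 = 3.269990 − (-0.034524)·(0.011395)/(0.364270) = 3.271070;  |Δ| = 0.001080
g(3.271070) = 0.000132
r5 = 3.271070 − 0.000132·(0.001080)/(0.034656) = 3.271066;  |Δ| = 0.000004
|r5 − r4| = 0.000004 < 0.0001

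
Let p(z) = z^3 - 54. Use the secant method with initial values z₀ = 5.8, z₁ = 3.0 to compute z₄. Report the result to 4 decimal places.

3.7721

p(5.8) = 141.112000, p(3.0) = -27.000000
z₂ = 3.000000 − (-27.000000)·(3.000000 − 5.800000) / (-27.000000 − 141.112000) = 3.000000 − (75.600000)/(-168.112000) = 3.449700
p(3.449700) = -12.947079
z₃ = 3.449700 − (-12.947079)·(3.449700 − 3.000000) / (-12.947079 − (-27.000000)) = 3.449700 − (-5.822304)/(14.052921) = 3.864013
p(3.864013) = 3.692016
z₄ = 3.864013 − 3.692016·(3.864013 − 3.449700) / (3.692016 − (-12.947079)) = 3.864013 − (1.529649)/(16.639095) = 3.772082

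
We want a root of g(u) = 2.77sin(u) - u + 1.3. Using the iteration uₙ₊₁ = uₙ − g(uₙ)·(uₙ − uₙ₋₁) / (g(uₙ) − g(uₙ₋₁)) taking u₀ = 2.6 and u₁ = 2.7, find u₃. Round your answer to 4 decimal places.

2.6376

g(2.6) = 0.127939, g(2.7) = -0.216158
u₂ = 2.700000 − (-0.216158)·(2.700000 − 2.600000) / (-0.216158 − 0.127939) = 2.700000 − (-0.021616)/(-0.344097) = 2.637181
g(2.637181) = 0.001539
u₃ = 2.637181 − 0.001539·(2.637181 − 2.700000) / (0.001539 − (-0.216158)) = 2.637181 − (-0.000097)/(0.217697) = 2.637625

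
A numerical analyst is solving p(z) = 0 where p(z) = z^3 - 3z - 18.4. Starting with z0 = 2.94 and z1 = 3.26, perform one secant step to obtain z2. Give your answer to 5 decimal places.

3.00992

p(2.94) = -1.8078160, p(3.26) = 6.4659760
z2 = 3.2600000 − 6.4659760·(3.2600000 − 2.9400000) / (6.4659760 − (-1.8078160)) = 3.2600000 − (2.0691123)/(8.2737920) = 3.0099197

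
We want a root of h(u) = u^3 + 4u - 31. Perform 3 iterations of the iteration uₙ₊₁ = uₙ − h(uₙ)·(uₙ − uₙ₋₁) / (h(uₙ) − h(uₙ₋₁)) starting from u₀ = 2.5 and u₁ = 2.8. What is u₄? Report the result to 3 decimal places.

2.720

h(2.5) = -5.37500, h(2.8) = 2.15200
u₂ = 2.80000 − 2.15200·(2.80000 − 2.50000) / (2.15200 − (-5.37500)) = 2.80000 − (0.64560)/(7.52700) = 2.71423
h(2.71423) = -0.14726
u₃ = 2.71423 − (-0.14726)·(2.71423 − 2.80000) / (-0.14726 − 2.15200) = 2.71423 − (0.01263)/(-2.29926) = 2.71972
h(2.71972) = -0.00363
u₄ = 2.71972 − (-0.00363)·(2.71972 − 2.71423) / (-0.00363 − (-0.14726)) = 2.71972 − (-0.00002)/(0.14363) = 2.71986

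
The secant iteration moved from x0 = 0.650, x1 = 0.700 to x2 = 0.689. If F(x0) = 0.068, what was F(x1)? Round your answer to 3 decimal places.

The secant line through (0.650, 0.068) and (0.700, F(x1)) crosses zero at x2 = 0.689.
So (0.650, 0.068), (0.700, F(x1)), (0.689, 0) are collinear:
F(x1) = 0.068 · (0.700 − 0.689) / (0.650 − 0.689) = 0.068 · (0.01100)/(-0.03900) = -0.01918

-0.019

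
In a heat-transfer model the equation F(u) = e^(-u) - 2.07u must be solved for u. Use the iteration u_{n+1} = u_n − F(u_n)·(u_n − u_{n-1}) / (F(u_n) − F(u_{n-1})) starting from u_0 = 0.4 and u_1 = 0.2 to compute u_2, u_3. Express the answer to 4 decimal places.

F(0.4) = -0.157680, F(0.2) = 0.404731
u_2 = 0.200000 − 0.404731·(0.200000 − 0.400000) / (0.404731 − (-0.157680)) = 0.200000 − (-0.080946)/(0.562411) = 0.343927
F(0.343927) = -0.002949
u_3 = 0.343927 − (-0.002949)·(0.343927 − 0.200000) / (-0.002949 − 0.404731) = 0.343927 − (-0.000424)/(-0.407679) = 0.342886

0.3439, 0.3429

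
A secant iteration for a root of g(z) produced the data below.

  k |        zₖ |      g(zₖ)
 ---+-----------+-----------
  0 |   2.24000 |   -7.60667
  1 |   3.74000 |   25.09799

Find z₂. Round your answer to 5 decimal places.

2.58888

z₂ = 3.74000 − 25.09799·(3.74000 − 2.24000) / (25.09799 − (-7.60667))
   = 3.74000 − (37.6469850)/(32.7046600) = 2.5888801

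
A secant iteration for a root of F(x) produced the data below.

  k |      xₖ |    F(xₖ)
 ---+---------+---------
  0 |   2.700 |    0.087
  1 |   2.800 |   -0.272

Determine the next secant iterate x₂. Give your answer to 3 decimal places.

2.724

x₂ = 2.800 − (-0.272)·(2.800 − 2.700) / (-0.272 − 0.087)
   = 2.800 − (-0.02720)/(-0.35900) = 2.72423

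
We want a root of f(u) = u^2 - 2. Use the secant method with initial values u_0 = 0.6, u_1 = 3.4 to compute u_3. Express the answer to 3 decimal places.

1.232

f(0.6) = -1.64000, f(3.4) = 9.56000
u_2 = 3.40000 − 9.56000·(3.40000 − 0.60000) / (9.56000 − (-1.64000)) = 3.40000 − (26.76800)/(11.20000) = 1.01000
f(1.01000) = -0.97990
u_3 = 1.01000 − (-0.97990)·(1.01000 − 3.40000) / (-0.97990 − 9.56000) = 1.01000 − (2.34196)/(-10.53990) = 1.23220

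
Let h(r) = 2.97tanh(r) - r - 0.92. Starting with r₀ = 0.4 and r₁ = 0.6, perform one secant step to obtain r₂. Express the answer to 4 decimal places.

h(0.4) = -0.191552, h(0.6) = 0.075037
r₂ = 0.600000 − 0.075037·(0.600000 − 0.400000) / (0.075037 − (-0.191552)) = 0.600000 − (0.015007)/(0.266589) = 0.543706

0.5437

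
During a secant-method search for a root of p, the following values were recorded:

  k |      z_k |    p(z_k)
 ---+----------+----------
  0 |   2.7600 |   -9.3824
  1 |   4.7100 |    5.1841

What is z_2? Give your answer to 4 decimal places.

z_2 = 4.7100 − 5.1841·(4.7100 − 2.7600) / (5.1841 − (-9.3824))
   = 4.7100 − (10.108995)/(14.566500) = 4.016011

4.0160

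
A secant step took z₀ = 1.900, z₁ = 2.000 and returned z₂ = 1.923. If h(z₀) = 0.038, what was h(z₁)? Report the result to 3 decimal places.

-0.127

The secant line through (1.900, 0.038) and (2.000, h(z₁)) crosses zero at z₂ = 1.923.
So (1.900, 0.038), (2.000, h(z₁)), (1.923, 0) are collinear:
h(z₁) = 0.038 · (2.000 − 1.923) / (1.900 − 1.923) = 0.038 · (0.07700)/(-0.02300) = -0.12722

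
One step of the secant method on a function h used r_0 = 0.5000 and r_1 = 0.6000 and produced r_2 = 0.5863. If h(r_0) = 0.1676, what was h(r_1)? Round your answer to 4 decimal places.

The secant line through (0.5000, 0.1676) and (0.6000, h(r_1)) crosses zero at r_2 = 0.5863.
So (0.5000, 0.1676), (0.6000, h(r_1)), (0.5863, 0) are collinear:
h(r_1) = 0.1676 · (0.6000 − 0.5863) / (0.5000 − 0.5863) = 0.1676 · (0.013700)/(-0.086300) = -0.026606

-0.0266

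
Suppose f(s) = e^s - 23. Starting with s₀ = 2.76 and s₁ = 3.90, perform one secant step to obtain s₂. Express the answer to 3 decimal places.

3.004

f(2.76) = -7.20016, f(3.90) = 26.40245
s₂ = 3.90000 − 26.40245·(3.90000 − 2.76000) / (26.40245 − (-7.20016)) = 3.90000 − (30.09879)/(33.60261) = 3.00427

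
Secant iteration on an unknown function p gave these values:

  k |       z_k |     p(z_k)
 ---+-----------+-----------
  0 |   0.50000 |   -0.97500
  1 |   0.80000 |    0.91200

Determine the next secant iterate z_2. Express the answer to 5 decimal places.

z_2 = 0.80000 − 0.91200·(0.80000 − 0.50000) / (0.91200 − (-0.97500))
   = 0.80000 − (0.2736000)/(1.8870000) = 0.6550079

0.65501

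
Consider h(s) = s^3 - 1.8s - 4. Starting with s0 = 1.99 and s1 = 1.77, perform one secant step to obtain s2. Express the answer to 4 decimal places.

1.9561

h(1.99) = 0.298599, h(1.77) = -1.640767
s2 = 1.770000 − (-1.640767)·(1.770000 − 1.990000) / (-1.640767 − 0.298599) = 1.770000 − (0.360969)/(-1.939366) = 1.956127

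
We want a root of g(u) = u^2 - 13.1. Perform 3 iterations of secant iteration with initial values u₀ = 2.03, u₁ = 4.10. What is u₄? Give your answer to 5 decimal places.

3.61953

g(2.03) = -8.9791000, g(4.10) = 3.7100000
u₂ = 4.1000000 − 3.7100000·(4.1000000 − 2.0300000) / (3.7100000 − (-8.9791000)) = 4.1000000 − (7.6797000)/(12.6891000) = 3.4947798
g(3.4947798) = -0.8865143
u₃ = 3.4947798 − (-0.8865143)·(3.4947798 − 4.1000000) / (-0.8865143 − 3.7100000) = 3.4947798 − (0.5365364)/(-4.5965143) = 3.6115066
g(3.6115066) = -0.0570203
u₄ = 3.6115066 − (-0.0570203)·(3.6115066 − 3.4947798) / (-0.0570203 − (-0.8865143)) = 3.6115066 − (-0.0066558)/(0.8294941) = 3.6195305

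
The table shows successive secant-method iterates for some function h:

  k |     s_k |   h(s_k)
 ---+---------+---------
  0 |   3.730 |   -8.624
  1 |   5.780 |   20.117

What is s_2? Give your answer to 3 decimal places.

4.345

s_2 = 5.780 − 20.117·(5.780 − 3.730) / (20.117 − (-8.624))
   = 5.780 − (41.23985)/(28.74100) = 4.34512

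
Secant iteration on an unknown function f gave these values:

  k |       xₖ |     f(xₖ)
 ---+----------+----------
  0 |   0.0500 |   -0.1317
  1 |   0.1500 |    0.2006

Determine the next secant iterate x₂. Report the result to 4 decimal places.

0.0896

x₂ = 0.1500 − 0.2006·(0.1500 − 0.0500) / (0.2006 − (-0.1317))
   = 0.1500 − (0.020060)/(0.332300) = 0.089633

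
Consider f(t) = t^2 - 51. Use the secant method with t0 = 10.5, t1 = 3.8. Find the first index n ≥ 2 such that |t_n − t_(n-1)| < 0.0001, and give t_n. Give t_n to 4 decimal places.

n = 7, t_n = 7.1414

f(10.5) = 59.250000, f(3.8) = -36.560000
t2 = 3.800000 − (-36.560000)·(-6.700000)/(-95.810000) = 6.356643;  |Δ| = 2.556643
f(6.356643) = -10.593085
t3 = 6.356643 − (-10.593085)·(2.556643)/(25.966915) = 7.399614;  |Δ| = 1.042971
f(7.399614) = 3.754294
t4 = 7.399614 − 3.754294·(1.042971)/(14.347379) = 7.126699;  |Δ| = 0.272915
f(7.126699) = -0.210160
t5 = 7.126699 − (-0.210160)·(-0.272915)/(-3.964454) = 7.141167;  |Δ| = 0.014468
f(7.141167) = -0.003739
t6 = 7.141167 − (-0.003739)·(0.014468)/(0.206421) = 7.141429;  |Δ| = 0.000262
f(7.141429) = 0.000004
t7 = 7.141429 − 0.000004·(0.000262)/(0.003743) = 7.141428;  |Δ| = 0.000000
|t7 − t6| = 0.000000 < 0.0001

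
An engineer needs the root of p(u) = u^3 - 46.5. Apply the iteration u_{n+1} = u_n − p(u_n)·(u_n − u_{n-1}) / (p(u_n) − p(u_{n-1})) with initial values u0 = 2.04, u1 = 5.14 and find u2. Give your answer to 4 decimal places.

p(2.04) = -38.010336, p(5.14) = 89.296744
u2 = 5.140000 − 89.296744·(5.140000 − 2.040000) / (89.296744 − (-38.010336)) = 5.140000 − (276.819906)/(127.307080) = 2.965573

2.9656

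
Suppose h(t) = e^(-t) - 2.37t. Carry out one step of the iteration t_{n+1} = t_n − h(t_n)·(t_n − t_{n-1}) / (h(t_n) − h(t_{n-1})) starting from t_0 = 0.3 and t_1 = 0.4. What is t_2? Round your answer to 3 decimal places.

0.310

h(0.3) = 0.02982, h(0.4) = -0.27768
t_2 = 0.40000 − (-0.27768)·(0.40000 − 0.30000) / (-0.27768 − 0.02982) = 0.40000 − (-0.02777)/(-0.30750) = 0.30970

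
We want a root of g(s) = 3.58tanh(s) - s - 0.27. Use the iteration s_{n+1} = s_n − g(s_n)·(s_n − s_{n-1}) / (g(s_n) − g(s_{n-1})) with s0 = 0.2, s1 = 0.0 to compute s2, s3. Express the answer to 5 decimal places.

0.10659, 0.10520

g(0.2) = 0.2366036, g(0.0) = -0.2700000
s2 = 0.0000000 − (-0.2700000)·(0.0000000 − 0.2000000) / (-0.2700000 − 0.2366036) = 0.0000000 − (0.0540000)/(-0.5066036) = 0.1065922
g(0.1065922) = 0.0035692
s3 = 0.1065922 − 0.0035692·(0.1065922 − 0.0000000) / (0.0035692 − (-0.2700000)) = 0.1065922 − (0.0003804)/(0.2735692) = 0.1052015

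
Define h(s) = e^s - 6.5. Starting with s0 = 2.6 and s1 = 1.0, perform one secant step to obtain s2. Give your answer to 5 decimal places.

1.56310

h(2.6) = 6.9637380, h(1.0) = -3.7817182
s2 = 1.0000000 − (-3.7817182)·(1.0000000 − 2.6000000) / (-3.7817182 − 6.9637380) = 1.0000000 − (6.0507491)/(-10.7454562) = 1.5630984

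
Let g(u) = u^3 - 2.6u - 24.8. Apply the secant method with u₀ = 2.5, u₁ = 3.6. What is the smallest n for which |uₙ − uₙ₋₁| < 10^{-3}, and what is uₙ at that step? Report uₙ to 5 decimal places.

n = 5, uₙ = 3.21246

g(2.5) = -15.6750000, g(3.6) = 12.4960000
u₂ = 3.6000000 − 12.4960000·(1.1000000)/(28.1710000) = 3.1120656;  |Δ| = 0.4879344
g(3.1120656) = -2.7511637
u₃ = 3.1120656 − (-2.7511637)·(-0.4879344)/(-15.2471637) = 3.2001074;  |Δ| = 0.0880418
g(3.2001074) = -0.3489804
u₄ = 3.2001074 − (-0.3489804)·(0.0880418)/(2.4021833) = 3.2128978;  |Δ| = 0.0127904
g(3.2128978) = 0.0122843
u₅ = 3.2128978 − 0.0122843·(0.0127904)/(0.3612647) = 3.2124628;  |Δ| = 0.0004349
|u₅ − u₄| = 0.0004349 < 10^{-3}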